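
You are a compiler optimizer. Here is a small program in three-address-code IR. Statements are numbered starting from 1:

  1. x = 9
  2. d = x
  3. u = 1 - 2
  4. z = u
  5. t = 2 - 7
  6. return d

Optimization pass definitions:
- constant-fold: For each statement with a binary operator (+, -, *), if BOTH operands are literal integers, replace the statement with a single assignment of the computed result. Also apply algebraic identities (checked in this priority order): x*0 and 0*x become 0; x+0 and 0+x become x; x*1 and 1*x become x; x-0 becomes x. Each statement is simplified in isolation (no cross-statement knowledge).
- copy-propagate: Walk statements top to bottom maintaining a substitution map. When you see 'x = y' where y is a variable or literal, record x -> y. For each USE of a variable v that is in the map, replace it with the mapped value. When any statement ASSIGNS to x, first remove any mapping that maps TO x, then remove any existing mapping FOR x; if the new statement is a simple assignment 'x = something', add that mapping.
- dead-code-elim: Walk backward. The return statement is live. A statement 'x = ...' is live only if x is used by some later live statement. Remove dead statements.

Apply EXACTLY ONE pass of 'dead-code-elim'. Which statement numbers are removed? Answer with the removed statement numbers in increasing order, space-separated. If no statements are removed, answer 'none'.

Backward liveness scan:
Stmt 1 'x = 9': KEEP (x is live); live-in = []
Stmt 2 'd = x': KEEP (d is live); live-in = ['x']
Stmt 3 'u = 1 - 2': DEAD (u not in live set ['d'])
Stmt 4 'z = u': DEAD (z not in live set ['d'])
Stmt 5 't = 2 - 7': DEAD (t not in live set ['d'])
Stmt 6 'return d': KEEP (return); live-in = ['d']
Removed statement numbers: [3, 4, 5]
Surviving IR:
  x = 9
  d = x
  return d

Answer: 3 4 5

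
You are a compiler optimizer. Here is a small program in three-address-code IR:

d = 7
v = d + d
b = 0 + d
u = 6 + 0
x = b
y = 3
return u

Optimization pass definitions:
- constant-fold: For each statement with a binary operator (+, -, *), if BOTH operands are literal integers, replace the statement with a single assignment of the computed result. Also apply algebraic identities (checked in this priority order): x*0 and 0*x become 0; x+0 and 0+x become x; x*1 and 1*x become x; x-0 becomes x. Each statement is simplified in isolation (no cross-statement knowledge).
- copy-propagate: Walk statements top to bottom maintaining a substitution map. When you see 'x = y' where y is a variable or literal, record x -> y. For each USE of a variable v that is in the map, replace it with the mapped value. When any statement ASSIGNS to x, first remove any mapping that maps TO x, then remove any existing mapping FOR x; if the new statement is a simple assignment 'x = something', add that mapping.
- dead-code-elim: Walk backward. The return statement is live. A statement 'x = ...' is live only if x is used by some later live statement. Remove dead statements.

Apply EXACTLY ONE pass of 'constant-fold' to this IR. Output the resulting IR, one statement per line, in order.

Applying constant-fold statement-by-statement:
  [1] d = 7  (unchanged)
  [2] v = d + d  (unchanged)
  [3] b = 0 + d  -> b = d
  [4] u = 6 + 0  -> u = 6
  [5] x = b  (unchanged)
  [6] y = 3  (unchanged)
  [7] return u  (unchanged)
Result (7 stmts):
  d = 7
  v = d + d
  b = d
  u = 6
  x = b
  y = 3
  return u

Answer: d = 7
v = d + d
b = d
u = 6
x = b
y = 3
return u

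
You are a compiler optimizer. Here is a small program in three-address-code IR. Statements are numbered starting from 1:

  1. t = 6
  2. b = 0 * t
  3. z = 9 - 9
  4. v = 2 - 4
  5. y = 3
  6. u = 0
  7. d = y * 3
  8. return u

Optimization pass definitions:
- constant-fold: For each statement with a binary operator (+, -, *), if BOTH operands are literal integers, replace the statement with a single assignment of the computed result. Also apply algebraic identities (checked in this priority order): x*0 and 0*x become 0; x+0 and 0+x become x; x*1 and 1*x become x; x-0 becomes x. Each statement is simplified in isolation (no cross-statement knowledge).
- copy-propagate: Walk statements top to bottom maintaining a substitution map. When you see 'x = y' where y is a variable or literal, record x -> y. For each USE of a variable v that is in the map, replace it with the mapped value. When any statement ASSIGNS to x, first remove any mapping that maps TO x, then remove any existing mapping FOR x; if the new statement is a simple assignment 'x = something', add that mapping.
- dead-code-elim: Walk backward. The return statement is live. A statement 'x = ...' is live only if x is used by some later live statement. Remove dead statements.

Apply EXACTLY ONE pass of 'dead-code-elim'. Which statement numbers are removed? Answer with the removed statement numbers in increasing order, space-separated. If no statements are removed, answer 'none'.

Answer: 1 2 3 4 5 7

Derivation:
Backward liveness scan:
Stmt 1 't = 6': DEAD (t not in live set [])
Stmt 2 'b = 0 * t': DEAD (b not in live set [])
Stmt 3 'z = 9 - 9': DEAD (z not in live set [])
Stmt 4 'v = 2 - 4': DEAD (v not in live set [])
Stmt 5 'y = 3': DEAD (y not in live set [])
Stmt 6 'u = 0': KEEP (u is live); live-in = []
Stmt 7 'd = y * 3': DEAD (d not in live set ['u'])
Stmt 8 'return u': KEEP (return); live-in = ['u']
Removed statement numbers: [1, 2, 3, 4, 5, 7]
Surviving IR:
  u = 0
  return u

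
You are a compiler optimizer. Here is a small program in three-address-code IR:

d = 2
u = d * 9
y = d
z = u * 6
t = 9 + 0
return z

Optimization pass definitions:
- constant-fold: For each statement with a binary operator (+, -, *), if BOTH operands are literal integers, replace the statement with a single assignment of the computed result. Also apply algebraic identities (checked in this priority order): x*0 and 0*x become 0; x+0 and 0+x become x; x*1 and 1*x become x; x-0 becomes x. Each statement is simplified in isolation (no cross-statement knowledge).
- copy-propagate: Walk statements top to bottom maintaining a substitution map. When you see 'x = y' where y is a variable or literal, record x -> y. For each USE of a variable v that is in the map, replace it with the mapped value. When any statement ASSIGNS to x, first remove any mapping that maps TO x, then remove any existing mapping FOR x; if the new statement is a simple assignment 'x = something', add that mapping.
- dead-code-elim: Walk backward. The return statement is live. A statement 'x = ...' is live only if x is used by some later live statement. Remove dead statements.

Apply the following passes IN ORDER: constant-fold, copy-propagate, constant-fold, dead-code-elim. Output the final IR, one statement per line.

Initial IR:
  d = 2
  u = d * 9
  y = d
  z = u * 6
  t = 9 + 0
  return z
After constant-fold (6 stmts):
  d = 2
  u = d * 9
  y = d
  z = u * 6
  t = 9
  return z
After copy-propagate (6 stmts):
  d = 2
  u = 2 * 9
  y = 2
  z = u * 6
  t = 9
  return z
After constant-fold (6 stmts):
  d = 2
  u = 18
  y = 2
  z = u * 6
  t = 9
  return z
After dead-code-elim (3 stmts):
  u = 18
  z = u * 6
  return z

Answer: u = 18
z = u * 6
return z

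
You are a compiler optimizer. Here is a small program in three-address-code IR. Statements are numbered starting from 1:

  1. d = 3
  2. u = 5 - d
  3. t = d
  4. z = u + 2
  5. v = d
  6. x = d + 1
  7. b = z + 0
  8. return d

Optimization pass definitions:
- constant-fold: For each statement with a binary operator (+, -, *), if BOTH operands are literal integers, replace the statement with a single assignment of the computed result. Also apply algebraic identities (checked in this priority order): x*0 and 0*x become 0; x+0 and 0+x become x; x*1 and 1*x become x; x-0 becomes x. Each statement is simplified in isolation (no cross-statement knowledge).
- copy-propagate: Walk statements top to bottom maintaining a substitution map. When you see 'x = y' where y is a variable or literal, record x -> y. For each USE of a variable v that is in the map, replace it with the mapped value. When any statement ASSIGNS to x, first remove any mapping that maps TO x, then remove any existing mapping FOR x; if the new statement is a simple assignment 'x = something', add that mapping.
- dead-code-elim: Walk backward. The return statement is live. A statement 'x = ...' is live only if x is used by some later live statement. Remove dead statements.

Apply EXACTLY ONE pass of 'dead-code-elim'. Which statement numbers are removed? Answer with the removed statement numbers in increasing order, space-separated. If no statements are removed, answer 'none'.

Backward liveness scan:
Stmt 1 'd = 3': KEEP (d is live); live-in = []
Stmt 2 'u = 5 - d': DEAD (u not in live set ['d'])
Stmt 3 't = d': DEAD (t not in live set ['d'])
Stmt 4 'z = u + 2': DEAD (z not in live set ['d'])
Stmt 5 'v = d': DEAD (v not in live set ['d'])
Stmt 6 'x = d + 1': DEAD (x not in live set ['d'])
Stmt 7 'b = z + 0': DEAD (b not in live set ['d'])
Stmt 8 'return d': KEEP (return); live-in = ['d']
Removed statement numbers: [2, 3, 4, 5, 6, 7]
Surviving IR:
  d = 3
  return d

Answer: 2 3 4 5 6 7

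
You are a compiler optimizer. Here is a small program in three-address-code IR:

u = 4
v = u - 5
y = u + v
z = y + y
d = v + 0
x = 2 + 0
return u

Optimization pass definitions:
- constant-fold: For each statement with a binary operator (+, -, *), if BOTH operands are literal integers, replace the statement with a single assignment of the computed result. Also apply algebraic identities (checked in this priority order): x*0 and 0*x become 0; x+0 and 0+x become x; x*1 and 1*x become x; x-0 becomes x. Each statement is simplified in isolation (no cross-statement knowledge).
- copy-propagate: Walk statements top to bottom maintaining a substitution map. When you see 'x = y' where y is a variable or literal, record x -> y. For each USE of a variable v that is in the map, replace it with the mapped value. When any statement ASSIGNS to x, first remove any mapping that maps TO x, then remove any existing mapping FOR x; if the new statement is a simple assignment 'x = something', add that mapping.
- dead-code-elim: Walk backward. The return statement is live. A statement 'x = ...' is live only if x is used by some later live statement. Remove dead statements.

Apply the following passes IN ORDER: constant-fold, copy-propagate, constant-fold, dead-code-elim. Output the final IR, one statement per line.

Answer: return 4

Derivation:
Initial IR:
  u = 4
  v = u - 5
  y = u + v
  z = y + y
  d = v + 0
  x = 2 + 0
  return u
After constant-fold (7 stmts):
  u = 4
  v = u - 5
  y = u + v
  z = y + y
  d = v
  x = 2
  return u
After copy-propagate (7 stmts):
  u = 4
  v = 4 - 5
  y = 4 + v
  z = y + y
  d = v
  x = 2
  return 4
After constant-fold (7 stmts):
  u = 4
  v = -1
  y = 4 + v
  z = y + y
  d = v
  x = 2
  return 4
After dead-code-elim (1 stmts):
  return 4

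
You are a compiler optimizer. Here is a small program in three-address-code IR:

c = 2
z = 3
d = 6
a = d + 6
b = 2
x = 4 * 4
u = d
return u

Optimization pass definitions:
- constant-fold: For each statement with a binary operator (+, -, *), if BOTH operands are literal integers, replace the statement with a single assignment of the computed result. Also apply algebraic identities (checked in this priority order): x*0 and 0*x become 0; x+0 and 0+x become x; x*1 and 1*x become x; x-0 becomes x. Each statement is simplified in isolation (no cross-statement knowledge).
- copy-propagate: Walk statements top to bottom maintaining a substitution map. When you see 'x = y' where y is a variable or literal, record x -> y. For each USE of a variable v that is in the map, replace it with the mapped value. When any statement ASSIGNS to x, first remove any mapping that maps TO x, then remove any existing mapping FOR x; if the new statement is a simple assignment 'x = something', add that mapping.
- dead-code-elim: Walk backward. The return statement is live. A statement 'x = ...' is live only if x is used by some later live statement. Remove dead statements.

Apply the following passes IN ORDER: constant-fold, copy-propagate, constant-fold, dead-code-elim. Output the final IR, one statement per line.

Initial IR:
  c = 2
  z = 3
  d = 6
  a = d + 6
  b = 2
  x = 4 * 4
  u = d
  return u
After constant-fold (8 stmts):
  c = 2
  z = 3
  d = 6
  a = d + 6
  b = 2
  x = 16
  u = d
  return u
After copy-propagate (8 stmts):
  c = 2
  z = 3
  d = 6
  a = 6 + 6
  b = 2
  x = 16
  u = 6
  return 6
After constant-fold (8 stmts):
  c = 2
  z = 3
  d = 6
  a = 12
  b = 2
  x = 16
  u = 6
  return 6
After dead-code-elim (1 stmts):
  return 6

Answer: return 6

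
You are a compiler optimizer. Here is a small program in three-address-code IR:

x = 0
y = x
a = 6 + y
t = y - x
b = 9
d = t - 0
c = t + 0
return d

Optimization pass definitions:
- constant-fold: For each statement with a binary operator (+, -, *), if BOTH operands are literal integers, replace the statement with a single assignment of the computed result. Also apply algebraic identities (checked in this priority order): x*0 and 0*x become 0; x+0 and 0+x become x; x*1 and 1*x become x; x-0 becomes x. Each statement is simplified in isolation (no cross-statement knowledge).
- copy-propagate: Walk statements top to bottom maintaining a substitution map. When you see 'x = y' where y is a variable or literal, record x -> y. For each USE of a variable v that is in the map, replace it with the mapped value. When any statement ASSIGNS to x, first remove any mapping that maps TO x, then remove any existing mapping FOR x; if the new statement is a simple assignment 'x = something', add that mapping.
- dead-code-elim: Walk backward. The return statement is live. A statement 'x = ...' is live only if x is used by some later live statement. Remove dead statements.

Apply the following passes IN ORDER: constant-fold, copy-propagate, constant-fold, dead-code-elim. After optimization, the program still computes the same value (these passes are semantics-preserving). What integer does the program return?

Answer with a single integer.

Initial IR:
  x = 0
  y = x
  a = 6 + y
  t = y - x
  b = 9
  d = t - 0
  c = t + 0
  return d
After constant-fold (8 stmts):
  x = 0
  y = x
  a = 6 + y
  t = y - x
  b = 9
  d = t
  c = t
  return d
After copy-propagate (8 stmts):
  x = 0
  y = 0
  a = 6 + 0
  t = 0 - 0
  b = 9
  d = t
  c = t
  return t
After constant-fold (8 stmts):
  x = 0
  y = 0
  a = 6
  t = 0
  b = 9
  d = t
  c = t
  return t
After dead-code-elim (2 stmts):
  t = 0
  return t
Evaluate:
  x = 0  =>  x = 0
  y = x  =>  y = 0
  a = 6 + y  =>  a = 6
  t = y - x  =>  t = 0
  b = 9  =>  b = 9
  d = t - 0  =>  d = 0
  c = t + 0  =>  c = 0
  return d = 0

Answer: 0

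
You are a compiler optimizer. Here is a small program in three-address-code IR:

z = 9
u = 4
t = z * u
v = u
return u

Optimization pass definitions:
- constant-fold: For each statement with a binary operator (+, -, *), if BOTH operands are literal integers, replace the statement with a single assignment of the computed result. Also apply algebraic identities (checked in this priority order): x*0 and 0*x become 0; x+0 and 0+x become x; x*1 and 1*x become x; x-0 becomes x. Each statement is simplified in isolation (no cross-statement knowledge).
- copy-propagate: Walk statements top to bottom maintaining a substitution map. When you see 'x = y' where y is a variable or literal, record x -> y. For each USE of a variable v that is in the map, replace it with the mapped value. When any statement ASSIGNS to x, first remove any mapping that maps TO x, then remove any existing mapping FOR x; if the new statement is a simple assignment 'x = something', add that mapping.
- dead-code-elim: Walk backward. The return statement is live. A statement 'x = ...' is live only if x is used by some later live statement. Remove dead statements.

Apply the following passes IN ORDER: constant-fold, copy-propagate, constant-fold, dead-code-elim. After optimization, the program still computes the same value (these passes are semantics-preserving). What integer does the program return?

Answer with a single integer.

Initial IR:
  z = 9
  u = 4
  t = z * u
  v = u
  return u
After constant-fold (5 stmts):
  z = 9
  u = 4
  t = z * u
  v = u
  return u
After copy-propagate (5 stmts):
  z = 9
  u = 4
  t = 9 * 4
  v = 4
  return 4
After constant-fold (5 stmts):
  z = 9
  u = 4
  t = 36
  v = 4
  return 4
After dead-code-elim (1 stmts):
  return 4
Evaluate:
  z = 9  =>  z = 9
  u = 4  =>  u = 4
  t = z * u  =>  t = 36
  v = u  =>  v = 4
  return u = 4

Answer: 4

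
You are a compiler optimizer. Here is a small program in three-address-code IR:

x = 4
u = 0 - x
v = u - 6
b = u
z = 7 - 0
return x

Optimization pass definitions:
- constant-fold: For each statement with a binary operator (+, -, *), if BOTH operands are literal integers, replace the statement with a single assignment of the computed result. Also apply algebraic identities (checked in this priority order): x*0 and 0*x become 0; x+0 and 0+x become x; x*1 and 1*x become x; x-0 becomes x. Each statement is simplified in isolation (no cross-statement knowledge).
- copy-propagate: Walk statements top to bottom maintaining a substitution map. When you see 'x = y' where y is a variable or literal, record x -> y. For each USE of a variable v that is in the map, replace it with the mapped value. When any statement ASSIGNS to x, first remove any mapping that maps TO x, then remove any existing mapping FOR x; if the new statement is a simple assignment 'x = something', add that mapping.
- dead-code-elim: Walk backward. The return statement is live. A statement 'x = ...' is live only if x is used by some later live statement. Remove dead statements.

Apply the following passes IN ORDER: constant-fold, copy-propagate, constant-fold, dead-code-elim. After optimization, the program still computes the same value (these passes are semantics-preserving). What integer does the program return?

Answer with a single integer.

Answer: 4

Derivation:
Initial IR:
  x = 4
  u = 0 - x
  v = u - 6
  b = u
  z = 7 - 0
  return x
After constant-fold (6 stmts):
  x = 4
  u = 0 - x
  v = u - 6
  b = u
  z = 7
  return x
After copy-propagate (6 stmts):
  x = 4
  u = 0 - 4
  v = u - 6
  b = u
  z = 7
  return 4
After constant-fold (6 stmts):
  x = 4
  u = -4
  v = u - 6
  b = u
  z = 7
  return 4
After dead-code-elim (1 stmts):
  return 4
Evaluate:
  x = 4  =>  x = 4
  u = 0 - x  =>  u = -4
  v = u - 6  =>  v = -10
  b = u  =>  b = -4
  z = 7 - 0  =>  z = 7
  return x = 4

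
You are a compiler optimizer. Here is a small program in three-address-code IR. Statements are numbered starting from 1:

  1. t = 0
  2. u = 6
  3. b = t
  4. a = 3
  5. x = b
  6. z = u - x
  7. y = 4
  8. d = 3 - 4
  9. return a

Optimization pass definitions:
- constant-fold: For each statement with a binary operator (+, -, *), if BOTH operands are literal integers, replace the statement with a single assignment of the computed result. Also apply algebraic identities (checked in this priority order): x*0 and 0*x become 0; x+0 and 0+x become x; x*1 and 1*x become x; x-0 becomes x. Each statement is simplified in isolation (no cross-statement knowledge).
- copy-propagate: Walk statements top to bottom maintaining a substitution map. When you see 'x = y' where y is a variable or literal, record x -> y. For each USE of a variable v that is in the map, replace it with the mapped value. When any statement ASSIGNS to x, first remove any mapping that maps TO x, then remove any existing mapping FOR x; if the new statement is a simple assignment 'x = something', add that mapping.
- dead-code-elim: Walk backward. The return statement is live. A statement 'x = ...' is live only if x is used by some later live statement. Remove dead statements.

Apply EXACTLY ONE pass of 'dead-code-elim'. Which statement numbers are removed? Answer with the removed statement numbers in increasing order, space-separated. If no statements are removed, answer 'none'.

Backward liveness scan:
Stmt 1 't = 0': DEAD (t not in live set [])
Stmt 2 'u = 6': DEAD (u not in live set [])
Stmt 3 'b = t': DEAD (b not in live set [])
Stmt 4 'a = 3': KEEP (a is live); live-in = []
Stmt 5 'x = b': DEAD (x not in live set ['a'])
Stmt 6 'z = u - x': DEAD (z not in live set ['a'])
Stmt 7 'y = 4': DEAD (y not in live set ['a'])
Stmt 8 'd = 3 - 4': DEAD (d not in live set ['a'])
Stmt 9 'return a': KEEP (return); live-in = ['a']
Removed statement numbers: [1, 2, 3, 5, 6, 7, 8]
Surviving IR:
  a = 3
  return a

Answer: 1 2 3 5 6 7 8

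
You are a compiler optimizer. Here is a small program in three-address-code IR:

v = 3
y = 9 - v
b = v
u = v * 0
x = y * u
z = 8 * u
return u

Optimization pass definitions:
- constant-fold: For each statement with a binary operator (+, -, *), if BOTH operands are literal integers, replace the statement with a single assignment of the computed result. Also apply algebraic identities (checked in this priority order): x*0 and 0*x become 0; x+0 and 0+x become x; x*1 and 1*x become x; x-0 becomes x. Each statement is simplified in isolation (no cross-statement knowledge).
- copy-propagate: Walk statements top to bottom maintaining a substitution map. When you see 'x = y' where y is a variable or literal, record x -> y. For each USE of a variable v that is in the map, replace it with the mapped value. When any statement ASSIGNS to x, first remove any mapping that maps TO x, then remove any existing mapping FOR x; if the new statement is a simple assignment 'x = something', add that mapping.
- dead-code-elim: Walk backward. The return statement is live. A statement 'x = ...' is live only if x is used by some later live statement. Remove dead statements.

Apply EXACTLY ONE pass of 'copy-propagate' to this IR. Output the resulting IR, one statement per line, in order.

Answer: v = 3
y = 9 - 3
b = 3
u = 3 * 0
x = y * u
z = 8 * u
return u

Derivation:
Applying copy-propagate statement-by-statement:
  [1] v = 3  (unchanged)
  [2] y = 9 - v  -> y = 9 - 3
  [3] b = v  -> b = 3
  [4] u = v * 0  -> u = 3 * 0
  [5] x = y * u  (unchanged)
  [6] z = 8 * u  (unchanged)
  [7] return u  (unchanged)
Result (7 stmts):
  v = 3
  y = 9 - 3
  b = 3
  u = 3 * 0
  x = y * u
  z = 8 * u
  return u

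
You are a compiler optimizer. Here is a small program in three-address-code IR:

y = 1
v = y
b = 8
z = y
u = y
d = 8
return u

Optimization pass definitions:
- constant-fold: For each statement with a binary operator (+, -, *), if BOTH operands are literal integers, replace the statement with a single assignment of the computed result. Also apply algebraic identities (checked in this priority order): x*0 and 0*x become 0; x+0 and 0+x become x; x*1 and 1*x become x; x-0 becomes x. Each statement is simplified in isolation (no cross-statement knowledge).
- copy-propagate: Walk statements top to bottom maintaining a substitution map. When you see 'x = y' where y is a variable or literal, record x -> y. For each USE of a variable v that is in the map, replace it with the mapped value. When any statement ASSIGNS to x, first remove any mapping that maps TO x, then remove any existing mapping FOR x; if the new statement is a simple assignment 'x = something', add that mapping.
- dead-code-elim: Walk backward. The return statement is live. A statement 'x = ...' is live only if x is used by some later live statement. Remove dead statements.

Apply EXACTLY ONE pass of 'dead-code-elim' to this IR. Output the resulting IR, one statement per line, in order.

Answer: y = 1
u = y
return u

Derivation:
Applying dead-code-elim statement-by-statement:
  [7] return u  -> KEEP (return); live=['u']
  [6] d = 8  -> DEAD (d not live)
  [5] u = y  -> KEEP; live=['y']
  [4] z = y  -> DEAD (z not live)
  [3] b = 8  -> DEAD (b not live)
  [2] v = y  -> DEAD (v not live)
  [1] y = 1  -> KEEP; live=[]
Result (3 stmts):
  y = 1
  u = y
  return u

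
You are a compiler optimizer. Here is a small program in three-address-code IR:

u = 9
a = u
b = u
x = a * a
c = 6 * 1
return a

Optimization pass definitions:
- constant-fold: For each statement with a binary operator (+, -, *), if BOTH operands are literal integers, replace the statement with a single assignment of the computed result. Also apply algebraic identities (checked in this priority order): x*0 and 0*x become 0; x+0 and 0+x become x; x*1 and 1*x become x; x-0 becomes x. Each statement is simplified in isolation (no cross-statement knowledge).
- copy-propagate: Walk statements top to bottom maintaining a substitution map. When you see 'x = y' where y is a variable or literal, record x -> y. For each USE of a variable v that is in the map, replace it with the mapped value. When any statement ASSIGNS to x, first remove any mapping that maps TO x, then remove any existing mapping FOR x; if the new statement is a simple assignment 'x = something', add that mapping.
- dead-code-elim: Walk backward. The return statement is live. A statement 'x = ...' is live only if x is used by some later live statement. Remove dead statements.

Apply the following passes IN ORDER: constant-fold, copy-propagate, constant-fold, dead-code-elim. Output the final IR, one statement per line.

Initial IR:
  u = 9
  a = u
  b = u
  x = a * a
  c = 6 * 1
  return a
After constant-fold (6 stmts):
  u = 9
  a = u
  b = u
  x = a * a
  c = 6
  return a
After copy-propagate (6 stmts):
  u = 9
  a = 9
  b = 9
  x = 9 * 9
  c = 6
  return 9
After constant-fold (6 stmts):
  u = 9
  a = 9
  b = 9
  x = 81
  c = 6
  return 9
After dead-code-elim (1 stmts):
  return 9

Answer: return 9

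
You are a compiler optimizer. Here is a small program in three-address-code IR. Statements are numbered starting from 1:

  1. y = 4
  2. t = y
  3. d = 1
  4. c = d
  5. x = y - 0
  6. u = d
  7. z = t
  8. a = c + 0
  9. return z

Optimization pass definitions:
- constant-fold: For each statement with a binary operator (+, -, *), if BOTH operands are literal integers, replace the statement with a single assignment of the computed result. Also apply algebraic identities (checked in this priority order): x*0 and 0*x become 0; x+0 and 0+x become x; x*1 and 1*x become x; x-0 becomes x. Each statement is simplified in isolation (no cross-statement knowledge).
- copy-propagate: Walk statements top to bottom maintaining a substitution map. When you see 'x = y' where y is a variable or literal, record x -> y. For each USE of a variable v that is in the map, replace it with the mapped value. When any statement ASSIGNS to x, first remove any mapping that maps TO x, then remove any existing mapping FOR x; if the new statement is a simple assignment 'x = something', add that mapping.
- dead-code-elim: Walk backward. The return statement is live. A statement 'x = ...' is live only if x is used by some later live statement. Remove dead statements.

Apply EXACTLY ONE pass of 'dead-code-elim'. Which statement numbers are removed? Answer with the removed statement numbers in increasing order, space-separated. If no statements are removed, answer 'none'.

Answer: 3 4 5 6 8

Derivation:
Backward liveness scan:
Stmt 1 'y = 4': KEEP (y is live); live-in = []
Stmt 2 't = y': KEEP (t is live); live-in = ['y']
Stmt 3 'd = 1': DEAD (d not in live set ['t'])
Stmt 4 'c = d': DEAD (c not in live set ['t'])
Stmt 5 'x = y - 0': DEAD (x not in live set ['t'])
Stmt 6 'u = d': DEAD (u not in live set ['t'])
Stmt 7 'z = t': KEEP (z is live); live-in = ['t']
Stmt 8 'a = c + 0': DEAD (a not in live set ['z'])
Stmt 9 'return z': KEEP (return); live-in = ['z']
Removed statement numbers: [3, 4, 5, 6, 8]
Surviving IR:
  y = 4
  t = y
  z = t
  return z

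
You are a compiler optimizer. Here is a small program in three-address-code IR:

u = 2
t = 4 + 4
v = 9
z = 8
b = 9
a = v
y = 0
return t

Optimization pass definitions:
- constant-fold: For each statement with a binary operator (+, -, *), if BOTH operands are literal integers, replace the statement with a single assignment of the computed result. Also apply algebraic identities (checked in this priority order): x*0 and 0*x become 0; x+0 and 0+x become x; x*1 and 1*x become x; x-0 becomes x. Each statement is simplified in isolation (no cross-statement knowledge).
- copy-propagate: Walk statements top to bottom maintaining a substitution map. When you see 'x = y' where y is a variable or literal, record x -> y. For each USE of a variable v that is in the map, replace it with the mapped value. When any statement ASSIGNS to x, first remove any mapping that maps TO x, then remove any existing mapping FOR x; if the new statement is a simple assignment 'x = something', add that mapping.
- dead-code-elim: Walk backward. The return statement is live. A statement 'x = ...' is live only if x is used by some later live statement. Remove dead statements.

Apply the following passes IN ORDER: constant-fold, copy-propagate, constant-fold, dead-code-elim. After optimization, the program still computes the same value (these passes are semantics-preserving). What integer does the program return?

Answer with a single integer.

Answer: 8

Derivation:
Initial IR:
  u = 2
  t = 4 + 4
  v = 9
  z = 8
  b = 9
  a = v
  y = 0
  return t
After constant-fold (8 stmts):
  u = 2
  t = 8
  v = 9
  z = 8
  b = 9
  a = v
  y = 0
  return t
After copy-propagate (8 stmts):
  u = 2
  t = 8
  v = 9
  z = 8
  b = 9
  a = 9
  y = 0
  return 8
After constant-fold (8 stmts):
  u = 2
  t = 8
  v = 9
  z = 8
  b = 9
  a = 9
  y = 0
  return 8
After dead-code-elim (1 stmts):
  return 8
Evaluate:
  u = 2  =>  u = 2
  t = 4 + 4  =>  t = 8
  v = 9  =>  v = 9
  z = 8  =>  z = 8
  b = 9  =>  b = 9
  a = v  =>  a = 9
  y = 0  =>  y = 0
  return t = 8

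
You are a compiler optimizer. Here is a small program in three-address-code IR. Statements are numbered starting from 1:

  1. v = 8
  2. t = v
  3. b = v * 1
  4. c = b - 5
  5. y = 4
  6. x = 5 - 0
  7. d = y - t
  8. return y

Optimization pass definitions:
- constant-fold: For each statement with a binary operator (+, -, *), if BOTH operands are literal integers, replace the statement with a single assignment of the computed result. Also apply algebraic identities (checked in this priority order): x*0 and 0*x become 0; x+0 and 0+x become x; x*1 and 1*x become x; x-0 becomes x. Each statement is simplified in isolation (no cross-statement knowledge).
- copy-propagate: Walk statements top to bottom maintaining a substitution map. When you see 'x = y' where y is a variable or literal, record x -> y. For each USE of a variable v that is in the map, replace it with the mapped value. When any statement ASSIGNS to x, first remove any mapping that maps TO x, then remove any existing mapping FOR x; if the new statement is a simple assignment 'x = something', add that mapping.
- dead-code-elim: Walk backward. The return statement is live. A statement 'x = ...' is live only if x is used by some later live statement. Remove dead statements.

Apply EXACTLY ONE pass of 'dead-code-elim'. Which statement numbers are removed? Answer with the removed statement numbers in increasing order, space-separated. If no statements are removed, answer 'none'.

Backward liveness scan:
Stmt 1 'v = 8': DEAD (v not in live set [])
Stmt 2 't = v': DEAD (t not in live set [])
Stmt 3 'b = v * 1': DEAD (b not in live set [])
Stmt 4 'c = b - 5': DEAD (c not in live set [])
Stmt 5 'y = 4': KEEP (y is live); live-in = []
Stmt 6 'x = 5 - 0': DEAD (x not in live set ['y'])
Stmt 7 'd = y - t': DEAD (d not in live set ['y'])
Stmt 8 'return y': KEEP (return); live-in = ['y']
Removed statement numbers: [1, 2, 3, 4, 6, 7]
Surviving IR:
  y = 4
  return y

Answer: 1 2 3 4 6 7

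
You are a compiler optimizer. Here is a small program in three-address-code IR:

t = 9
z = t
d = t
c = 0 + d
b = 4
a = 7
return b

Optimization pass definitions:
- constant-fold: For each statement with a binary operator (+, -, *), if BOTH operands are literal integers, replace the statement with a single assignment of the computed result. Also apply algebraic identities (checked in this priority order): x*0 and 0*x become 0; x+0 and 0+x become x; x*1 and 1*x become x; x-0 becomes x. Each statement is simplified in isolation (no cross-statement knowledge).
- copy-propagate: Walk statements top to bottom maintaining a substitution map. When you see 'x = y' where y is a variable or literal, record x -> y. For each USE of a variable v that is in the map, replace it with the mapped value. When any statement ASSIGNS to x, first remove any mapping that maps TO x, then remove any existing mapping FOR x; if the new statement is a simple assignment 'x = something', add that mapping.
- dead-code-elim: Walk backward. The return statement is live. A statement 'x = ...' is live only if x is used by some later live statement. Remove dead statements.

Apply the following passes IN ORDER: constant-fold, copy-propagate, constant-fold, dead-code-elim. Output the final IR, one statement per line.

Initial IR:
  t = 9
  z = t
  d = t
  c = 0 + d
  b = 4
  a = 7
  return b
After constant-fold (7 stmts):
  t = 9
  z = t
  d = t
  c = d
  b = 4
  a = 7
  return b
After copy-propagate (7 stmts):
  t = 9
  z = 9
  d = 9
  c = 9
  b = 4
  a = 7
  return 4
After constant-fold (7 stmts):
  t = 9
  z = 9
  d = 9
  c = 9
  b = 4
  a = 7
  return 4
After dead-code-elim (1 stmts):
  return 4

Answer: return 4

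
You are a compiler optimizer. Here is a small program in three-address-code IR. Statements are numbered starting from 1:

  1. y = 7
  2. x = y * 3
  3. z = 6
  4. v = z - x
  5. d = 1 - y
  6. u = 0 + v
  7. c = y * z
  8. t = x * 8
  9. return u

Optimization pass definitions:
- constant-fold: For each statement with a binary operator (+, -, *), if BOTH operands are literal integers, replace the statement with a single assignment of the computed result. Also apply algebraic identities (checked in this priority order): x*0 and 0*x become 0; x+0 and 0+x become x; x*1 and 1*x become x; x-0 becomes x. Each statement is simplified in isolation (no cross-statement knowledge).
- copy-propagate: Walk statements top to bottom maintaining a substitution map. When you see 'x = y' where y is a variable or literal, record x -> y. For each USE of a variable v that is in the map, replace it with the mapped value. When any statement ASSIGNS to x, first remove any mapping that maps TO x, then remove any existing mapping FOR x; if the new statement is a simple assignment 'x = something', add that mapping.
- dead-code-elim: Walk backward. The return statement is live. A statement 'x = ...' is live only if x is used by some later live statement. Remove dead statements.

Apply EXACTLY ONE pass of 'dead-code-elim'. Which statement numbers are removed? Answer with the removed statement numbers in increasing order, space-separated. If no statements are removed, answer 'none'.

Answer: 5 7 8

Derivation:
Backward liveness scan:
Stmt 1 'y = 7': KEEP (y is live); live-in = []
Stmt 2 'x = y * 3': KEEP (x is live); live-in = ['y']
Stmt 3 'z = 6': KEEP (z is live); live-in = ['x']
Stmt 4 'v = z - x': KEEP (v is live); live-in = ['x', 'z']
Stmt 5 'd = 1 - y': DEAD (d not in live set ['v'])
Stmt 6 'u = 0 + v': KEEP (u is live); live-in = ['v']
Stmt 7 'c = y * z': DEAD (c not in live set ['u'])
Stmt 8 't = x * 8': DEAD (t not in live set ['u'])
Stmt 9 'return u': KEEP (return); live-in = ['u']
Removed statement numbers: [5, 7, 8]
Surviving IR:
  y = 7
  x = y * 3
  z = 6
  v = z - x
  u = 0 + v
  return u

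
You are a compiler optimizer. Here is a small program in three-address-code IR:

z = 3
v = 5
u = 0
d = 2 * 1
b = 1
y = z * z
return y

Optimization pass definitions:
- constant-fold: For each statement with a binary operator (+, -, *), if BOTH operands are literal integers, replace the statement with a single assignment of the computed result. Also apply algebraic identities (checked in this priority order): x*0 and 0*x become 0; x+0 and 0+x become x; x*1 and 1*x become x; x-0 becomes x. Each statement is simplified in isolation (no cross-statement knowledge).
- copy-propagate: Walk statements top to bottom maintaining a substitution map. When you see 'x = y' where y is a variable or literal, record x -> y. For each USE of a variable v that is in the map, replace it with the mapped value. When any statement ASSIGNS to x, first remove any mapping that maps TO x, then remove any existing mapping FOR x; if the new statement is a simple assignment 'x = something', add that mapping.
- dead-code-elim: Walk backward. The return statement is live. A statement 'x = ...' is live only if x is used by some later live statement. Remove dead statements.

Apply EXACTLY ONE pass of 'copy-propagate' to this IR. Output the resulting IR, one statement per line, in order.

Answer: z = 3
v = 5
u = 0
d = 2 * 1
b = 1
y = 3 * 3
return y

Derivation:
Applying copy-propagate statement-by-statement:
  [1] z = 3  (unchanged)
  [2] v = 5  (unchanged)
  [3] u = 0  (unchanged)
  [4] d = 2 * 1  (unchanged)
  [5] b = 1  (unchanged)
  [6] y = z * z  -> y = 3 * 3
  [7] return y  (unchanged)
Result (7 stmts):
  z = 3
  v = 5
  u = 0
  d = 2 * 1
  b = 1
  y = 3 * 3
  return y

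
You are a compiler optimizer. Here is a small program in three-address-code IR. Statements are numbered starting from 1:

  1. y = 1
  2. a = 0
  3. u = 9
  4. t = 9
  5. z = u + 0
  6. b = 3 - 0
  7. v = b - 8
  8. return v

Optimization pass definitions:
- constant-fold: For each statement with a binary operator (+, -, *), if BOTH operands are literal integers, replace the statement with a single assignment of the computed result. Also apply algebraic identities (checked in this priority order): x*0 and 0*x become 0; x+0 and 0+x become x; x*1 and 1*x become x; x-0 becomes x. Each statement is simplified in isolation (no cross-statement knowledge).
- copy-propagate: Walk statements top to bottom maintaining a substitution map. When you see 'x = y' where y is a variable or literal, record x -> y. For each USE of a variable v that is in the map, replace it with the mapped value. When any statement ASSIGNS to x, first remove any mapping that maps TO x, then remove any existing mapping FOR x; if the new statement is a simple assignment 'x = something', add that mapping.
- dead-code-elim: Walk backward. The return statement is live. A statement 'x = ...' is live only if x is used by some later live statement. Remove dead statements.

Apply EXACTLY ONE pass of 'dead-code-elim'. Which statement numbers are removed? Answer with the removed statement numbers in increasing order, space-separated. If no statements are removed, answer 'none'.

Backward liveness scan:
Stmt 1 'y = 1': DEAD (y not in live set [])
Stmt 2 'a = 0': DEAD (a not in live set [])
Stmt 3 'u = 9': DEAD (u not in live set [])
Stmt 4 't = 9': DEAD (t not in live set [])
Stmt 5 'z = u + 0': DEAD (z not in live set [])
Stmt 6 'b = 3 - 0': KEEP (b is live); live-in = []
Stmt 7 'v = b - 8': KEEP (v is live); live-in = ['b']
Stmt 8 'return v': KEEP (return); live-in = ['v']
Removed statement numbers: [1, 2, 3, 4, 5]
Surviving IR:
  b = 3 - 0
  v = b - 8
  return v

Answer: 1 2 3 4 5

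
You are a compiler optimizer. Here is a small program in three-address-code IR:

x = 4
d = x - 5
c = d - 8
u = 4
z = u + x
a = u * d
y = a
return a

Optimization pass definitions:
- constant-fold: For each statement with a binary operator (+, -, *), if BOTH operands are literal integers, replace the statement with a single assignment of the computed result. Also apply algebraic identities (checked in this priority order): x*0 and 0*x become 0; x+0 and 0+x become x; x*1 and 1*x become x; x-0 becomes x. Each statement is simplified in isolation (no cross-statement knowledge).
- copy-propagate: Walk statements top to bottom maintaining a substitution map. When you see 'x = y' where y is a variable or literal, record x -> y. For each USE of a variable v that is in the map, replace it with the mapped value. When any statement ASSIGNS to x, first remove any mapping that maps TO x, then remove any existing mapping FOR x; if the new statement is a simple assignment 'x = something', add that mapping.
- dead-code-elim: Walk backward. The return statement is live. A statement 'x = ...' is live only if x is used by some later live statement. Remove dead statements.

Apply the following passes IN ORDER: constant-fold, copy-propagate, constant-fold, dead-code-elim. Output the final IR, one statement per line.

Initial IR:
  x = 4
  d = x - 5
  c = d - 8
  u = 4
  z = u + x
  a = u * d
  y = a
  return a
After constant-fold (8 stmts):
  x = 4
  d = x - 5
  c = d - 8
  u = 4
  z = u + x
  a = u * d
  y = a
  return a
After copy-propagate (8 stmts):
  x = 4
  d = 4 - 5
  c = d - 8
  u = 4
  z = 4 + 4
  a = 4 * d
  y = a
  return a
After constant-fold (8 stmts):
  x = 4
  d = -1
  c = d - 8
  u = 4
  z = 8
  a = 4 * d
  y = a
  return a
After dead-code-elim (3 stmts):
  d = -1
  a = 4 * d
  return a

Answer: d = -1
a = 4 * d
return a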